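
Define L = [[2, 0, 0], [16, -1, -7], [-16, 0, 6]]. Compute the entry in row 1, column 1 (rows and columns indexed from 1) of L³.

8

Characteristic polynomial: t^3 - 7t^2 + 4t + 12 = (t - 6)(t - 2)(t + 1), so the eigenvalues are -1, 2, 6.
t=2: eigenvector (1, -4, 4).
t=-1: eigenvector (0, 1, 0).
t=6: eigenvector (0, -1, 1).
P = [[1, 0, 0], [-4, 1, -1], [4, 0, 1]], D = diag(2, -1, 6), P⁻¹ = [[1, 0, 0], [0, 1, 1], [-4, 0, 1]].
L³ = P·diag(8, -1, 216)·P⁻¹ = [[8, 0, 0], [832, -1, -217], [-832, 0, 216]].
The requested entry is 8.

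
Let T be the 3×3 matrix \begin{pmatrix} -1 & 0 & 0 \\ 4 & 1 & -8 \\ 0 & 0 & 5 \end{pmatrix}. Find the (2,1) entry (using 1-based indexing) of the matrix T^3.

4

Characteristic polynomial: λ^3 - 5λ^2 - λ + 5 = (λ - 5)(λ - 1)(λ + 1), so the eigenvalues are -1, 1, 5.
λ=-1: eigenvector (1, -2, 0).
λ=1: eigenvector (0, 1, 0).
λ=5: eigenvector (0, -2, 1).
P = [[1, 0, 0], [-2, 1, -2], [0, 0, 1]], D = diag(-1, 1, 5), P⁻¹ = [[1, 0, 0], [2, 1, 2], [0, 0, 1]].
T³ = P·diag(-1, 1, 125)·P⁻¹ = [[-1, 0, 0], [4, 1, -248], [0, 0, 125]].
The requested entry is 4.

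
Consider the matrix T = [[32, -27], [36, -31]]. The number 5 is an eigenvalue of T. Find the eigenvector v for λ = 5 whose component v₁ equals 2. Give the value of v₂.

T − 5I = [[27, -27], [36, -36]].
Solving (T − 5I)v = 0 gives the eigenspace spanned by (2, 2).
With v₁ = 2, v = (2, 2), so v₂ = 2.

2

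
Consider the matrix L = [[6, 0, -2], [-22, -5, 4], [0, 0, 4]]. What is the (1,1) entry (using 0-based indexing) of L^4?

Characteristic polynomial: r^3 - 5r^2 - 26r + 120 = (r - 6)(r - 4)(r + 5), so the eigenvalues are -5, 4, 6.
r=6: eigenvector (1, -2, 0).
r=-5: eigenvector (0, 1, 0).
r=4: eigenvector (1, -2, 1).
P = [[1, 0, 1], [-2, 1, -2], [0, 0, 1]], D = diag(6, -5, 4), P⁻¹ = [[1, 0, -1], [2, 1, 0], [0, 0, 1]].
L⁴ = P·diag(1296, 625, 256)·P⁻¹ = [[1296, 0, -1040], [-1342, 625, 2080], [0, 0, 256]].
The requested entry is 625.

625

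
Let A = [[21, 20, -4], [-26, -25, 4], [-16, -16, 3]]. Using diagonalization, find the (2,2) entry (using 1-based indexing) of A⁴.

1553

Characteristic polynomial: s^3 + s^2 - 17s + 15 = (s - 3)(s - 1)(s + 5), so the eigenvalues are -5, 1, 3.
s=3: eigenvector (-2, 2, 1).
s=1: eigenvector (-1, 1, 0).
s=-5: eigenvector (-2, 3, 2).
P = [[-2, -1, -2], [2, 1, 3], [1, 0, 2]], D = diag(3, 1, -5), P⁻¹ = [[-2, -2, 1], [1, 2, -2], [1, 1, 0]].
A⁴ = P·diag(81, 1, 625)·P⁻¹ = [[-927, -928, -160], [1552, 1553, 160], [1088, 1088, 81]].
The requested entry is 1553.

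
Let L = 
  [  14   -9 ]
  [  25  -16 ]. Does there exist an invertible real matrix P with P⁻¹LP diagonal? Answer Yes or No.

No

Characteristic polynomial: p(μ) = μ^2 + 2μ + 1 = (μ + 1)^2.
μ = -1 has algebraic multiplicity 2; rank(L + 1I) = 1, so geometric multiplicity = 1.
Geometric multiplicity < algebraic multiplicity, so L is not diagonalizable.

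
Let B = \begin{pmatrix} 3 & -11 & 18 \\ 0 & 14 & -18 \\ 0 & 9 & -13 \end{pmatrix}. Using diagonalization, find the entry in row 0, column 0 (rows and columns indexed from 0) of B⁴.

81

Characteristic polynomial: λ^3 - 4λ^2 - 17λ + 60 = (λ - 5)(λ - 3)(λ + 4), so the eigenvalues are -4, 3, 5.
λ=3: eigenvector (1, 0, 0).
λ=5: eigenvector (-2, 2, 1).
λ=-4: eigenvector (-1, 1, 1).
P = [[1, -2, -1], [0, 2, 1], [0, 1, 1]], D = diag(3, 5, -4), P⁻¹ = [[1, 1, 0], [0, 1, -1], [0, -1, 2]].
B⁴ = P·diag(81, 625, 256)·P⁻¹ = [[81, -913, 738], [0, 994, -738], [0, 369, -113]].
The requested entry is 81.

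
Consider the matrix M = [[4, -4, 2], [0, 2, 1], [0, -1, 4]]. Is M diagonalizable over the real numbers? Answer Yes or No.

No

Characteristic polynomial: p(r) = r^3 - 10r^2 + 33r - 36 = (r - 4)(r - 3)^2.
r = 3 has algebraic multiplicity 2; rank(M − 3I) = 2, so geometric multiplicity = 1.
Geometric multiplicity < algebraic multiplicity, so M is not diagonalizable.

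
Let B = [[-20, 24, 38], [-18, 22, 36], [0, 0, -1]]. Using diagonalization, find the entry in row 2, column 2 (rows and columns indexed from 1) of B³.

Characteristic polynomial: t^3 - t^2 - 10t - 8 = (t - 4)(t + 1)(t + 2), so the eigenvalues are -2, -1, 4.
t=-1: eigenvector (2, 0, 1).
t=-2: eigenvector (-4, -3, 0).
t=4: eigenvector (1, 1, 0).
P = [[2, -4, 1], [0, -3, 1], [1, 0, 0]], D = diag(-1, -2, 4), P⁻¹ = [[0, 0, 1], [-1, 1, 2], [-3, 4, 6]].
B³ = P·diag(-1, -8, 64)·P⁻¹ = [[-224, 288, 446], [-216, 280, 432], [0, 0, -1]].
The requested entry is 280.

280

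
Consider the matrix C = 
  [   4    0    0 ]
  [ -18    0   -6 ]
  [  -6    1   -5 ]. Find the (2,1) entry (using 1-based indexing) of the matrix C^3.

-216

Characteristic polynomial: r^3 + r^2 - 14r - 24 = (r - 4)(r + 2)(r + 3), so the eigenvalues are -3, -2, 4.
r=4: eigenvector (1, -3, -1).
r=-2: eigenvector (0, 3, 1).
r=-3: eigenvector (0, 2, 1).
P = [[1, 0, 0], [-3, 3, 2], [-1, 1, 1]], D = diag(4, -2, -3), P⁻¹ = [[1, 0, 0], [1, 1, -2], [0, -1, 3]].
C³ = P·diag(64, -8, -27)·P⁻¹ = [[64, 0, 0], [-216, 30, -114], [-72, 19, -65]].
The requested entry is -216.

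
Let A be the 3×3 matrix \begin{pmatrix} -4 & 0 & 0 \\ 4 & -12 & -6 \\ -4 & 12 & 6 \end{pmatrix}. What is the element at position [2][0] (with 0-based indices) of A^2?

Characteristic polynomial: μ^3 + 10μ^2 + 24μ = μ(μ + 4)(μ + 6), so the eigenvalues are -6, -4, 0.
μ=-4: eigenvector (1, 2, -2).
μ=0: eigenvector (0, 1, -2).
μ=-6: eigenvector (0, 1, -1).
P = [[1, 0, 0], [2, 1, 1], [-2, -2, -1]], D = diag(-4, 0, -6), P⁻¹ = [[1, 0, 0], [0, -1, -1], [-2, 2, 1]].
A² = P·diag(16, 0, 36)·P⁻¹ = [[16, 0, 0], [-40, 72, 36], [40, -72, -36]].
The requested entry is 40.

40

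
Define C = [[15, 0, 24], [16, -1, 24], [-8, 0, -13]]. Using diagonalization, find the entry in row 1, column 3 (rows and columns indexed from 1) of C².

48

Characteristic polynomial: λ^3 - λ^2 - 5λ - 3 = (λ - 3)(λ + 1)^2, so the eigenvalues are -1, -1, 3.
λ=-1: eigenvector (-3, -2, 2).
λ=-1: eigenvector (0, 1, 0).
λ=3: eigenvector (-2, -2, 1).
P = [[-3, 0, -2], [-2, 1, -2], [2, 0, 1]], D = diag(-1, -1, 3), P⁻¹ = [[1, 0, 2], [-2, 1, -2], [-2, 0, -3]].
C² = P·diag(1, 1, 9)·P⁻¹ = [[33, 0, 48], [32, 1, 48], [-16, 0, -23]].
The requested entry is 48.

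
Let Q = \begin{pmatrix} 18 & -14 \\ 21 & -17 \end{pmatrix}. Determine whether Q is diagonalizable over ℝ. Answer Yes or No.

Characteristic polynomial: p(t) = t^2 - t - 12 = (t - 4)(t + 3).
All 2 eigenvalues are distinct, so Q is diagonalizable.

Yes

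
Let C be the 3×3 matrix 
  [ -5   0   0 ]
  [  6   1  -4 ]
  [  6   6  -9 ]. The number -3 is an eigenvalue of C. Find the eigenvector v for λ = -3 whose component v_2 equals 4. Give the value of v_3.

4

C + 3I = [[-2, 0, 0], [6, 4, -4], [6, 6, -6]].
Solving (C + 3I)v = 0 gives the eigenspace spanned by (0, 4, 4).
With v_2 = 4, v = (0, 4, 4), so v_3 = 4.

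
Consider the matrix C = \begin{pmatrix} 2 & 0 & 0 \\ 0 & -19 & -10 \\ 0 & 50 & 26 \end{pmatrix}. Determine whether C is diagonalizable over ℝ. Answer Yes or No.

Characteristic polynomial: p(s) = s^3 - 9s^2 + 20s - 12 = (s - 6)(s - 2)(s - 1).
All 3 eigenvalues are distinct, so C is diagonalizable.

Yes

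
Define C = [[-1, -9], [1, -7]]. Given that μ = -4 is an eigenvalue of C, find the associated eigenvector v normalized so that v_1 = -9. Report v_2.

C + 4I = [[3, -9], [1, -3]].
Solving (C + 4I)v = 0 gives the eigenspace spanned by (-9, -3).
With v_1 = -9, v = (-9, -3), so v_2 = -3.

-3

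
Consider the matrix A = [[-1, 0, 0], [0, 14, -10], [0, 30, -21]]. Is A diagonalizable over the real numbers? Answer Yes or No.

Characteristic polynomial: p(t) = t^3 + 8t^2 + 13t + 6 = (t + 1)^2(t + 6).
t = -1 has algebraic multiplicity 2; rank(A + 1I) = 1, so geometric multiplicity = 2.
Every eigenvalue has geometric = algebraic multiplicity, so A is diagonalizable.

Yes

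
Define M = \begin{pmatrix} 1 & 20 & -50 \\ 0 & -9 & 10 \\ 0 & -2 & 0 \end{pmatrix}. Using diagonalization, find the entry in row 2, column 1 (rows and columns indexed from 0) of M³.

-122

Characteristic polynomial: μ^3 + 8μ^2 + 11μ - 20 = (μ - 1)(μ + 4)(μ + 5), so the eigenvalues are -5, -4, 1.
μ=1: eigenvector (1, 0, 0).
μ=-5: eigenvector (0, 5, 2).
μ=-4: eigenvector (2, 2, 1).
P = [[1, 0, 2], [0, 5, 2], [0, 2, 1]], D = diag(1, -5, -4), P⁻¹ = [[1, 4, -10], [0, 1, -2], [0, -2, 5]].
M³ = P·diag(1, -125, -64)·P⁻¹ = [[1, 260, -650], [0, -369, 610], [0, -122, 180]].
The requested entry is -122.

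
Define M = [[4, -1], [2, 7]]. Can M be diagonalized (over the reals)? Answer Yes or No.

Yes

Characteristic polynomial: p(s) = s^2 - 11s + 30 = (s - 6)(s - 5).
All 2 eigenvalues are distinct, so M is diagonalizable.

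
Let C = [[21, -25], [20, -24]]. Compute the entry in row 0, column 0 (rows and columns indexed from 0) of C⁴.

-1019

Characteristic polynomial: μ^2 + 3μ - 4 = (μ - 1)(μ + 4), so the eigenvalues are -4, 1.
μ=1: eigenvector (5, 4).
μ=-4: eigenvector (1, 1).
P = [[5, 1], [4, 1]], D = diag(1, -4), P⁻¹ = [[1, -1], [-4, 5]].
C⁴ = P·diag(1, 256)·P⁻¹ = [[-1019, 1275], [-1020, 1276]].
The requested entry is -1019.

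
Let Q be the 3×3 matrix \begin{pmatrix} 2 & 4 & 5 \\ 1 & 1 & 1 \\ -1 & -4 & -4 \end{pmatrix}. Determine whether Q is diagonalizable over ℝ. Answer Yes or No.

Characteristic polynomial: p(λ) = λ^3 + λ^2 - 5λ + 3 = (λ - 1)^2(λ + 3).
λ = 1 has algebraic multiplicity 2; rank(Q − 1I) = 2, so geometric multiplicity = 1.
Geometric multiplicity < algebraic multiplicity, so Q is not diagonalizable.

No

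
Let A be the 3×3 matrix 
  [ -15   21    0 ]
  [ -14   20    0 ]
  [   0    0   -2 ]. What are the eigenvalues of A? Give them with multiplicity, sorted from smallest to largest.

Characteristic polynomial: p(μ) = μ^3 - 3μ^2 - 16μ - 12 = (μ - 6)(μ + 1)(μ + 2).
Roots (with multiplicity): -2, -1, 6.

-2, -1, 6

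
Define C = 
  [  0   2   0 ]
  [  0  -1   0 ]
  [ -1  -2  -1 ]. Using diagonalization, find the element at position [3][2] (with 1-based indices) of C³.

Characteristic polynomial: μ^3 + 2μ^2 + μ = μ(μ + 1)^2, so the eigenvalues are -1, -1, 0.
μ=-1: eigenvector (-2, 1, 1).
μ=-1: eigenvector (-2, 1, 0).
μ=0: eigenvector (1, 0, -1).
P = [[-2, -2, 1], [1, 1, 0], [1, 0, -1]], D = diag(-1, -1, 0), P⁻¹ = [[1, 2, 1], [-1, -1, -1], [1, 2, 0]].
C³ = P·diag(-1, -1, 0)·P⁻¹ = [[0, 2, 0], [0, -1, 0], [-1, -2, -1]].
The requested entry is -2.

-2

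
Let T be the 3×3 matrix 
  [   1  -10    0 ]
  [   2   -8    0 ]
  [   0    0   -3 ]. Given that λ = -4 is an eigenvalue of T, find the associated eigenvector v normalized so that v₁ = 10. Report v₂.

5

T + 4I = [[5, -10, 0], [2, -4, 0], [0, 0, 1]].
Solving (T + 4I)v = 0 gives the eigenspace spanned by (10, 5, 0).
With v₁ = 10, v = (10, 5, 0), so v₂ = 5.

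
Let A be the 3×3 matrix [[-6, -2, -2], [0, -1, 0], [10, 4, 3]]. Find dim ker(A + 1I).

A + 1I = [[-5, -2, -2], [0, 0, 0], [10, 4, 4]].
This matrix has rank 1, so its null space has dimension 3 − 1 = 2.

2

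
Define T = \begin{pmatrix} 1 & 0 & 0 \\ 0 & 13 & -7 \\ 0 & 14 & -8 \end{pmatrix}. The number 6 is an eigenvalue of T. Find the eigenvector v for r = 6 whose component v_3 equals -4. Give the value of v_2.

-4

T − 6I = [[-5, 0, 0], [0, 7, -7], [0, 14, -14]].
Solving (T − 6I)v = 0 gives the eigenspace spanned by (0, -4, -4).
With v_3 = -4, v = (0, -4, -4), so v_2 = -4.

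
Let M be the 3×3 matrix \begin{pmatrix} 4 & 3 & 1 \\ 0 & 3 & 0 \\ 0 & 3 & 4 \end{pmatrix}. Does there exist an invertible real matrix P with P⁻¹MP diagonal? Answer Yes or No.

No

Characteristic polynomial: p(λ) = λ^3 - 11λ^2 + 40λ - 48 = (λ - 4)^2(λ - 3).
λ = 4 has algebraic multiplicity 2; rank(M − 4I) = 2, so geometric multiplicity = 1.
Geometric multiplicity < algebraic multiplicity, so M is not diagonalizable.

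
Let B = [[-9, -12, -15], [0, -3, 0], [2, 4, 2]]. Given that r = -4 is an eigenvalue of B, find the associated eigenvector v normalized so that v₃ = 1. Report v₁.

-3

B + 4I = [[-5, -12, -15], [0, 1, 0], [2, 4, 6]].
Solving (B + 4I)v = 0 gives the eigenspace spanned by (-3, 0, 1).
With v₃ = 1, v = (-3, 0, 1), so v₁ = -3.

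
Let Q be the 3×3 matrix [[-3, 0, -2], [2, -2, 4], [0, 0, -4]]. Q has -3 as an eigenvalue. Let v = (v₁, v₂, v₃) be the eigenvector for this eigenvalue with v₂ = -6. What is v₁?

3

Q + 3I = [[0, 0, -2], [2, 1, 4], [0, 0, -1]].
Solving (Q + 3I)v = 0 gives the eigenspace spanned by (3, -6, 0).
With v₂ = -6, v = (3, -6, 0), so v₁ = 3.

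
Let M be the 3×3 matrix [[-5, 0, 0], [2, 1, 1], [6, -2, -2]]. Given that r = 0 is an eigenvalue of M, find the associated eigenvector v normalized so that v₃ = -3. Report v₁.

M = [[-5, 0, 0], [2, 1, 1], [6, -2, -2]].
Solving (M)v = 0 gives the eigenspace spanned by (0, 3, -3).
With v₃ = -3, v = (0, 3, -3), so v₁ = 0.

0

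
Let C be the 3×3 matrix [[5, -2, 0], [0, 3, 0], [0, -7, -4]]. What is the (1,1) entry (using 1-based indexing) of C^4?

Characteristic polynomial: μ^3 - 4μ^2 - 17μ + 60 = (μ - 5)(μ - 3)(μ + 4), so the eigenvalues are -4, 3, 5.
μ=5: eigenvector (1, 0, 0).
μ=3: eigenvector (1, 1, -1).
μ=-4: eigenvector (0, 0, 1).
P = [[1, 1, 0], [0, 1, 0], [0, -1, 1]], D = diag(5, 3, -4), P⁻¹ = [[1, -1, 0], [0, 1, 0], [0, 1, 1]].
C⁴ = P·diag(625, 81, 256)·P⁻¹ = [[625, -544, 0], [0, 81, 0], [0, 175, 256]].
The requested entry is 625.

625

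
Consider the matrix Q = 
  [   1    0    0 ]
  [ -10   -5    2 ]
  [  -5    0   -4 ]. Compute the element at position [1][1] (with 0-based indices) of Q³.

-125

Characteristic polynomial: t^3 + 8t^2 + 11t - 20 = (t - 1)(t + 4)(t + 5), so the eigenvalues are -5, -4, 1.
t=1: eigenvector (1, -2, -1).
t=-5: eigenvector (0, 1, 0).
t=-4: eigenvector (0, 2, 1).
P = [[1, 0, 0], [-2, 1, 2], [-1, 0, 1]], D = diag(1, -5, -4), P⁻¹ = [[1, 0, 0], [0, 1, -2], [1, 0, 1]].
Q³ = P·diag(1, -125, -64)·P⁻¹ = [[1, 0, 0], [-130, -125, 122], [-65, 0, -64]].
The requested entry is -125.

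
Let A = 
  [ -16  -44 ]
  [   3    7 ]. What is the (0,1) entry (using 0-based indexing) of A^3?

-2684

Characteristic polynomial: s^2 + 9s + 20 = (s + 4)(s + 5), so the eigenvalues are -5, -4.
s=-5: eigenvector (-4, 1).
s=-4: eigenvector (-11, 3).
P = [[-4, -11], [1, 3]], D = diag(-5, -4), P⁻¹ = [[-3, -11], [1, 4]].
A³ = P·diag(-125, -64)·P⁻¹ = [[-796, -2684], [183, 607]].
The requested entry is -2684.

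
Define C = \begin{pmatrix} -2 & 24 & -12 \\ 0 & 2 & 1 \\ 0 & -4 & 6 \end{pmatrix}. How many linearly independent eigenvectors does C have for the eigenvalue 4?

C − 4I = [[-6, 24, -12], [0, -2, 1], [0, -4, 2]].
This matrix has rank 2, so its null space has dimension 3 − 2 = 1.

1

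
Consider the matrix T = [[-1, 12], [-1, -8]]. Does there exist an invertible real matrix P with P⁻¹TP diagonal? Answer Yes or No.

Characteristic polynomial: p(r) = r^2 + 9r + 20 = (r + 4)(r + 5).
All 2 eigenvalues are distinct, so T is diagonalizable.

Yes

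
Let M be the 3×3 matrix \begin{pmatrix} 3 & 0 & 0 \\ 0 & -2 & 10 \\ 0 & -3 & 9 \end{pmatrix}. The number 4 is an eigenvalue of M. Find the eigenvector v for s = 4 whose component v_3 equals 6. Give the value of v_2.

M − 4I = [[-1, 0, 0], [0, -6, 10], [0, -3, 5]].
Solving (M − 4I)v = 0 gives the eigenspace spanned by (0, 10, 6).
With v_3 = 6, v = (0, 10, 6), so v_2 = 10.

10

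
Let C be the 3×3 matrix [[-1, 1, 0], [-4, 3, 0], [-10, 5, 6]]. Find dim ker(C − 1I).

1

C − 1I = [[-2, 1, 0], [-4, 2, 0], [-10, 5, 5]].
This matrix has rank 2, so its null space has dimension 3 − 2 = 1.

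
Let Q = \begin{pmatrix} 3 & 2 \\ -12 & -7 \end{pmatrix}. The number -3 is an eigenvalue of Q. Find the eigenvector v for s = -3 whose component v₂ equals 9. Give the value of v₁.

-3

Q + 3I = [[6, 2], [-12, -4]].
Solving (Q + 3I)v = 0 gives the eigenspace spanned by (-3, 9).
With v₂ = 9, v = (-3, 9), so v₁ = -3.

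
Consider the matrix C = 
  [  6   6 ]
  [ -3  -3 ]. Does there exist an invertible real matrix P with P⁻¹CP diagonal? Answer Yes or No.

Characteristic polynomial: p(μ) = μ^2 - 3μ = μ(μ - 3).
All 2 eigenvalues are distinct, so C is diagonalizable.

Yes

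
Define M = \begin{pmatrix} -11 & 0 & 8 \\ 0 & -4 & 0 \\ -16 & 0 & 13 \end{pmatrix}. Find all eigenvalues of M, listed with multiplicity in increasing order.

-4, -3, 5

Characteristic polynomial: p(r) = r^3 + 2r^2 - 23r - 60 = (r - 5)(r + 3)(r + 4).
Roots (with multiplicity): -4, -3, 5.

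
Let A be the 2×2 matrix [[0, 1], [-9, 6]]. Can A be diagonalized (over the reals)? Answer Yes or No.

Characteristic polynomial: p(μ) = μ^2 - 6μ + 9 = (μ - 3)^2.
μ = 3 has algebraic multiplicity 2; rank(A − 3I) = 1, so geometric multiplicity = 1.
Geometric multiplicity < algebraic multiplicity, so A is not diagonalizable.

No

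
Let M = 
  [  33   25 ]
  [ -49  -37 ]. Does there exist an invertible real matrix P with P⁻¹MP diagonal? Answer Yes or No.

Characteristic polynomial: p(s) = s^2 + 4s + 4 = (s + 2)^2.
s = -2 has algebraic multiplicity 2; rank(M + 2I) = 1, so geometric multiplicity = 1.
Geometric multiplicity < algebraic multiplicity, so M is not diagonalizable.

No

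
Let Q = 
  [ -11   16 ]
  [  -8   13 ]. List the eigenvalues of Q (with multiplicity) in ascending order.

Characteristic polynomial: p(μ) = μ^2 - 2μ - 15 = (μ - 5)(μ + 3).
Roots (with multiplicity): -3, 5.

-3, 5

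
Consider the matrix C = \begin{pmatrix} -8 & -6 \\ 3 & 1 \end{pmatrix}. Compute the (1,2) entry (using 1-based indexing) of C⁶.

Characteristic polynomial: t^2 + 7t + 10 = (t + 2)(t + 5), so the eigenvalues are -5, -2.
t=-5: eigenvector (2, -1).
t=-2: eigenvector (1, -1).
P = [[2, 1], [-1, -1]], D = diag(-5, -2), P⁻¹ = [[1, 1], [-1, -2]].
C⁶ = P·diag(15625, 64)·P⁻¹ = [[31186, 31122], [-15561, -15497]].
The requested entry is 31122.

31122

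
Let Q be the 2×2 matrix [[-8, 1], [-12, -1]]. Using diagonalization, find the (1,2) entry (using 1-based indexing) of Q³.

Characteristic polynomial: λ^2 + 9λ + 20 = (λ + 4)(λ + 5), so the eigenvalues are -5, -4.
λ=-4: eigenvector (1, 4).
λ=-5: eigenvector (1, 3).
P = [[1, 1], [4, 3]], D = diag(-4, -5), P⁻¹ = [[-3, 1], [4, -1]].
Q³ = P·diag(-64, -125)·P⁻¹ = [[-308, 61], [-732, 119]].
The requested entry is 61.

61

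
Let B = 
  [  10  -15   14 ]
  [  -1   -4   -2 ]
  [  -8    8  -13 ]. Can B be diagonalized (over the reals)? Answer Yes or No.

No

Characteristic polynomial: p(t) = t^3 + 7t^2 - 5t - 75 = (t - 3)(t + 5)^2.
t = -5 has algebraic multiplicity 2; rank(B + 5I) = 2, so geometric multiplicity = 1.
Geometric multiplicity < algebraic multiplicity, so B is not diagonalizable.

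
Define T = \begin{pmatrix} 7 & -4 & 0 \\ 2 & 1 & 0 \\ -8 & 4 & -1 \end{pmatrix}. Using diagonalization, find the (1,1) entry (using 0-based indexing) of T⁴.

Characteristic polynomial: μ^3 - 7μ^2 + 7μ + 15 = (μ - 5)(μ - 3)(μ + 1), so the eigenvalues are -1, 3, 5.
μ=5: eigenvector (2, 1, -2).
μ=3: eigenvector (1, 1, -1).
μ=-1: eigenvector (0, 0, 1).
P = [[2, 1, 0], [1, 1, 0], [-2, -1, 1]], D = diag(5, 3, -1), P⁻¹ = [[1, -1, 0], [-1, 2, 0], [1, 0, 1]].
T⁴ = P·diag(625, 81, 1)·P⁻¹ = [[1169, -1088, 0], [544, -463, 0], [-1168, 1088, 1]].
The requested entry is -463.

-463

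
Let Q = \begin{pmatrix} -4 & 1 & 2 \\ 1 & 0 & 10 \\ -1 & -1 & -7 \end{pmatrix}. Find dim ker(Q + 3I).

Q + 3I = [[-1, 1, 2], [1, 3, 10], [-1, -1, -4]].
This matrix has rank 2, so its null space has dimension 3 − 2 = 1.

1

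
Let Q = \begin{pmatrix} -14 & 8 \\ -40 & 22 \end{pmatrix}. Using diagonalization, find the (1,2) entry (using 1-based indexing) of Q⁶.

93184

Characteristic polynomial: μ^2 - 8μ + 12 = (μ - 6)(μ - 2), so the eigenvalues are 2, 6.
μ=6: eigenvector (2, 5).
μ=2: eigenvector (-1, -2).
P = [[2, -1], [5, -2]], D = diag(6, 2), P⁻¹ = [[-2, 1], [-5, 2]].
Q⁶ = P·diag(46656, 64)·P⁻¹ = [[-186304, 93184], [-465920, 233024]].
The requested entry is 93184.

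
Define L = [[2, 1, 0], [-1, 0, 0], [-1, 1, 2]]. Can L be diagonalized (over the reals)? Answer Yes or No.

Characteristic polynomial: p(s) = s^3 - 4s^2 + 5s - 2 = (s - 2)(s - 1)^2.
s = 1 has algebraic multiplicity 2; rank(L − 1I) = 2, so geometric multiplicity = 1.
Geometric multiplicity < algebraic multiplicity, so L is not diagonalizable.

No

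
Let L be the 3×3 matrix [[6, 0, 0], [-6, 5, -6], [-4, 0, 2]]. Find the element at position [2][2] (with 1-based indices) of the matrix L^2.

Characteristic polynomial: μ^3 - 13μ^2 + 52μ - 60 = (μ - 6)(μ - 5)(μ - 2), so the eigenvalues are 2, 5, 6.
μ=5: eigenvector (0, 1, 0).
μ=6: eigenvector (1, 0, -1).
μ=2: eigenvector (0, 2, 1).
P = [[0, 1, 0], [1, 0, 2], [0, -1, 1]], D = diag(5, 6, 2), P⁻¹ = [[-2, 1, -2], [1, 0, 0], [1, 0, 1]].
L² = P·diag(25, 36, 4)·P⁻¹ = [[36, 0, 0], [-42, 25, -42], [-32, 0, 4]].
The requested entry is 25.

25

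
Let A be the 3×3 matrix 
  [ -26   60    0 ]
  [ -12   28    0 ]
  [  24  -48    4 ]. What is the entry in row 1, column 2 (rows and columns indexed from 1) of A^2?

Characteristic polynomial: t^3 - 6t^2 + 32 = (t - 4)^2(t + 2), so the eigenvalues are -2, 4, 4.
t=-2: eigenvector (5, 2, -4).
t=4: eigenvector (2, 1, -2).
t=4: eigenvector (0, 0, 1).
P = [[5, 2, 0], [2, 1, 0], [-4, -2, 1]], D = diag(-2, 4, 4), P⁻¹ = [[1, -2, 0], [-2, 5, 0], [0, 2, 1]].
A² = P·diag(4, 16, 16)·P⁻¹ = [[-44, 120, 0], [-24, 64, 0], [48, -96, 16]].
The requested entry is 120.

120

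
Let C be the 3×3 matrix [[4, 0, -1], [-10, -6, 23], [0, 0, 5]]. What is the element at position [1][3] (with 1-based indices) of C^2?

Characteristic polynomial: t^3 - 3t^2 - 34t + 120 = (t - 5)(t - 4)(t + 6), so the eigenvalues are -6, 4, 5.
t=-6: eigenvector (0, 1, 0).
t=4: eigenvector (1, -1, 0).
t=5: eigenvector (-1, 3, 1).
P = [[0, 1, -1], [1, -1, 3], [0, 0, 1]], D = diag(-6, 4, 5), P⁻¹ = [[1, 1, -2], [1, 0, 1], [0, 0, 1]].
C² = P·diag(36, 16, 25)·P⁻¹ = [[16, 0, -9], [20, 36, -13], [0, 0, 25]].
The requested entry is -9.

-9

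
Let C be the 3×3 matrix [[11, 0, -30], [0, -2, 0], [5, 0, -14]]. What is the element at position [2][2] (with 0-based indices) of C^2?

Characteristic polynomial: t^3 + 5t^2 + 2t - 8 = (t - 1)(t + 2)(t + 4), so the eigenvalues are -4, -2, 1.
t=1: eigenvector (3, 0, 1).
t=-4: eigenvector (2, 0, 1).
t=-2: eigenvector (0, 1, 0).
P = [[3, 2, 0], [0, 0, 1], [1, 1, 0]], D = diag(1, -4, -2), P⁻¹ = [[1, 0, -2], [-1, 0, 3], [0, 1, 0]].
C² = P·diag(1, 16, 4)·P⁻¹ = [[-29, 0, 90], [0, 4, 0], [-15, 0, 46]].
The requested entry is 46.

46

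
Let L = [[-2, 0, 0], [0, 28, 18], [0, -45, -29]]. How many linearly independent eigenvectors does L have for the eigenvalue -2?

L + 2I = [[0, 0, 0], [0, 30, 18], [0, -45, -27]].
This matrix has rank 1, so its null space has dimension 3 − 1 = 2.

2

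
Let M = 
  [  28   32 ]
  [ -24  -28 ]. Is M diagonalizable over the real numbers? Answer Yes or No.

Characteristic polynomial: p(μ) = μ^2 - 16 = (μ - 4)(μ + 4).
All 2 eigenvalues are distinct, so M is diagonalizable.

Yes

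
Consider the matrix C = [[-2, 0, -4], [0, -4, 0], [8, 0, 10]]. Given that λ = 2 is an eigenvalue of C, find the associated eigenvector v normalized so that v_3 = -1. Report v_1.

1

C − 2I = [[-4, 0, -4], [0, -6, 0], [8, 0, 8]].
Solving (C − 2I)v = 0 gives the eigenspace spanned by (1, 0, -1).
With v_3 = -1, v = (1, 0, -1), so v_1 = 1.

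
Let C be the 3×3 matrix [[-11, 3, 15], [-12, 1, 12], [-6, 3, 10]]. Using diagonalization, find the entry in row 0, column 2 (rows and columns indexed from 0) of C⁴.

141

Characteristic polynomial: t^3 - 21t + 20 = (t - 4)(t - 1)(t + 5), so the eigenvalues are -5, 1, 4.
t=-5: eigenvector (1, 2, 0).
t=1: eigenvector (-1, 1, -1).
t=4: eigenvector (1, 0, 1).
P = [[1, -1, 1], [2, 1, 0], [0, -1, 1]], D = diag(-5, 1, 4), P⁻¹ = [[1, 0, -1], [-2, 1, 2], [-2, 1, 3]].
C⁴ = P·diag(625, 1, 256)·P⁻¹ = [[115, 255, 141], [1248, 1, -1248], [-510, 255, 766]].
The requested entry is 141.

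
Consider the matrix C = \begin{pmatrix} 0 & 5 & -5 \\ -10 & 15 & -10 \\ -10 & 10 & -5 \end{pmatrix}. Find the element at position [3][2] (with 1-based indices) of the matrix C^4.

1250

Characteristic polynomial: t^3 - 10t^2 + 25t = t(t - 5)^2, so the eigenvalues are 0, 5, 5.
t=5: eigenvector (-1, 2, 3).
t=5: eigenvector (0, 1, 1).
t=0: eigenvector (1, 2, 2).
P = [[-1, 0, 1], [2, 1, 2], [3, 1, 2]], D = diag(5, 5, 0), P⁻¹ = [[0, -1, 1], [-2, 5, -4], [1, -1, 1]].
C⁴ = P·diag(625, 625, 0)·P⁻¹ = [[0, 625, -625], [-1250, 1875, -1250], [-1250, 1250, -625]].
The requested entry is 1250.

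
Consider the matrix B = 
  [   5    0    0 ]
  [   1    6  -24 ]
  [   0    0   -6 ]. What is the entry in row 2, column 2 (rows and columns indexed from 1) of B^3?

216

Characteristic polynomial: t^3 - 5t^2 - 36t + 180 = (t - 6)(t - 5)(t + 6), so the eigenvalues are -6, 5, 6.
t=5: eigenvector (1, -1, 0).
t=6: eigenvector (0, 1, 0).
t=-6: eigenvector (0, 2, 1).
P = [[1, 0, 0], [-1, 1, 2], [0, 0, 1]], D = diag(5, 6, -6), P⁻¹ = [[1, 0, 0], [1, 1, -2], [0, 0, 1]].
B³ = P·diag(125, 216, -216)·P⁻¹ = [[125, 0, 0], [91, 216, -864], [0, 0, -216]].
The requested entry is 216.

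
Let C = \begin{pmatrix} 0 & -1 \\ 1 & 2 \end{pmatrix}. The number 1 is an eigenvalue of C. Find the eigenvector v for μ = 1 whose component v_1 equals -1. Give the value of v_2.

C − 1I = [[-1, -1], [1, 1]].
Solving (C − 1I)v = 0 gives the eigenspace spanned by (-1, 1).
With v_1 = -1, v = (-1, 1), so v_2 = 1.

1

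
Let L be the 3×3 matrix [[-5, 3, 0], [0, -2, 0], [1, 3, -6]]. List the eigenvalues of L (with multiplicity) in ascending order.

Characteristic polynomial: p(s) = s^3 + 13s^2 + 52s + 60 = (s + 2)(s + 5)(s + 6).
Roots (with multiplicity): -6, -5, -2.

-6, -5, -2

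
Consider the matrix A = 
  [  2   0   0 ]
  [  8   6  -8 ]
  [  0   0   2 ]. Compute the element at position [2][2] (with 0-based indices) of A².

4

Characteristic polynomial: λ^3 - 10λ^2 + 28λ - 24 = (λ - 6)(λ - 2)^2, so the eigenvalues are 2, 2, 6.
λ=2: eigenvector (1, 6, 4).
λ=6: eigenvector (0, 1, 0).
λ=2: eigenvector (0, 2, 1).
P = [[1, 0, 0], [6, 1, 2], [4, 0, 1]], D = diag(2, 6, 2), P⁻¹ = [[1, 0, 0], [2, 1, -2], [-4, 0, 1]].
A² = P·diag(4, 36, 4)·P⁻¹ = [[4, 0, 0], [64, 36, -64], [0, 0, 4]].
The requested entry is 4.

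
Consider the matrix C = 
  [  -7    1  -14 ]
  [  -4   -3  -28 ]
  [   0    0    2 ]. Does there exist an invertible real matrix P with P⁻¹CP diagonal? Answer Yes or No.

Characteristic polynomial: p(t) = t^3 + 8t^2 + 5t - 50 = (t - 2)(t + 5)^2.
t = -5 has algebraic multiplicity 2; rank(C + 5I) = 2, so geometric multiplicity = 1.
Geometric multiplicity < algebraic multiplicity, so C is not diagonalizable.

No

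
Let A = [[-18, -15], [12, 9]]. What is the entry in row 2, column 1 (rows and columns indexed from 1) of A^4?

Characteristic polynomial: s^2 + 9s + 18 = (s + 3)(s + 6), so the eigenvalues are -6, -3.
s=-3: eigenvector (1, -1).
s=-6: eigenvector (5, -4).
P = [[1, 5], [-1, -4]], D = diag(-3, -6), P⁻¹ = [[-4, -5], [1, 1]].
A⁴ = P·diag(81, 1296)·P⁻¹ = [[6156, 6075], [-4860, -4779]].
The requested entry is -4860.

-4860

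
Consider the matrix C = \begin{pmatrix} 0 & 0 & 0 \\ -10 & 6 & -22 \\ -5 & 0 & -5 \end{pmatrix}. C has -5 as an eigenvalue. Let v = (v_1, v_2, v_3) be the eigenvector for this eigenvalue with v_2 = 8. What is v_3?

C + 5I = [[5, 0, 0], [-10, 11, -22], [-5, 0, 0]].
Solving (C + 5I)v = 0 gives the eigenspace spanned by (0, 8, 4).
With v_2 = 8, v = (0, 8, 4), so v_3 = 4.

4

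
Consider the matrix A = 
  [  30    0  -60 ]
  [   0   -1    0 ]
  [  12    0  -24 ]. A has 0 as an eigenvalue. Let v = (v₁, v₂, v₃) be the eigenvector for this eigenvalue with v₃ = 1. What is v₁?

A = [[30, 0, -60], [0, -1, 0], [12, 0, -24]].
Solving (A)v = 0 gives the eigenspace spanned by (2, 0, 1).
With v₃ = 1, v = (2, 0, 1), so v₁ = 2.

2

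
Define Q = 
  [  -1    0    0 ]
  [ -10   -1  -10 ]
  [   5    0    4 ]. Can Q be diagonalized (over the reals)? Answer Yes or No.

Characteristic polynomial: p(s) = s^3 - 2s^2 - 7s - 4 = (s - 4)(s + 1)^2.
s = -1 has algebraic multiplicity 2; rank(Q + 1I) = 1, so geometric multiplicity = 2.
Every eigenvalue has geometric = algebraic multiplicity, so Q is diagonalizable.

Yes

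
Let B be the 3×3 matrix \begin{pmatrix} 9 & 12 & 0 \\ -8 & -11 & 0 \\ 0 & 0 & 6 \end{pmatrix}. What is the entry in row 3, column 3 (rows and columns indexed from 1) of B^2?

36

Characteristic polynomial: r^3 - 4r^2 - 15r + 18 = (r - 6)(r - 1)(r + 3), so the eigenvalues are -3, 1, 6.
r=1: eigenvector (3, -2, 0).
r=-3: eigenvector (-1, 1, 0).
r=6: eigenvector (0, 0, 1).
P = [[3, -1, 0], [-2, 1, 0], [0, 0, 1]], D = diag(1, -3, 6), P⁻¹ = [[1, 1, 0], [2, 3, 0], [0, 0, 1]].
B² = P·diag(1, 9, 36)·P⁻¹ = [[-15, -24, 0], [16, 25, 0], [0, 0, 36]].
The requested entry is 36.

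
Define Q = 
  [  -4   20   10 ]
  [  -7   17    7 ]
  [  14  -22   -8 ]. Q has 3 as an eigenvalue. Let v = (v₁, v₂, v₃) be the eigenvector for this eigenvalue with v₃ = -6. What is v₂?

3

Q − 3I = [[-7, 20, 10], [-7, 14, 7], [14, -22, -11]].
Solving (Q − 3I)v = 0 gives the eigenspace spanned by (0, 3, -6).
With v₃ = -6, v = (0, 3, -6), so v₂ = 3.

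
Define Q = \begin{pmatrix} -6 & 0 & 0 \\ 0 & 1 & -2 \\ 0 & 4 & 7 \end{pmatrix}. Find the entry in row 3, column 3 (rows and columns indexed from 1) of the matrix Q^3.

Characteristic polynomial: s^3 - 2s^2 - 33s + 90 = (s - 5)(s - 3)(s + 6), so the eigenvalues are -6, 3, 5.
s=3: eigenvector (0, 1, -1).
s=-6: eigenvector (1, 0, 0).
s=5: eigenvector (0, -1, 2).
P = [[0, 1, 0], [1, 0, -1], [-1, 0, 2]], D = diag(3, -6, 5), P⁻¹ = [[0, 2, 1], [1, 0, 0], [0, 1, 1]].
Q³ = P·diag(27, -216, 125)·P⁻¹ = [[-216, 0, 0], [0, -71, -98], [0, 196, 223]].
The requested entry is 223.

223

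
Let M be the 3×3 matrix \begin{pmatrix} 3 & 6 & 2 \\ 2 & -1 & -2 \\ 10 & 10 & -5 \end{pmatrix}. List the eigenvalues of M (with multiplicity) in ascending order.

-5, -3, 5

Characteristic polynomial: p(s) = s^3 + 3s^2 - 25s - 75 = (s - 5)(s + 3)(s + 5).
Roots (with multiplicity): -5, -3, 5.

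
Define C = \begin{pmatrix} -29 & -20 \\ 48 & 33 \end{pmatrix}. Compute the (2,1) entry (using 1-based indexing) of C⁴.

Characteristic polynomial: s^2 - 4s + 3 = (s - 3)(s - 1), so the eigenvalues are 1, 3.
s=1: eigenvector (-2, 3).
s=3: eigenvector (5, -8).
P = [[-2, 5], [3, -8]], D = diag(1, 3), P⁻¹ = [[-8, -5], [-3, -2]].
C⁴ = P·diag(1, 81)·P⁻¹ = [[-1199, -800], [1920, 1281]].
The requested entry is 1920.

1920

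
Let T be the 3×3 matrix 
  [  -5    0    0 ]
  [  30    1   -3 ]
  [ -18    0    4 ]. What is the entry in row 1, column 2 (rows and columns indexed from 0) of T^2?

Characteristic polynomial: r^3 - 21r + 20 = (r - 4)(r - 1)(r + 5), so the eigenvalues are -5, 1, 4.
r=-5: eigenvector (1, -4, 2).
r=1: eigenvector (0, 1, 0).
r=4: eigenvector (0, -1, 1).
P = [[1, 0, 0], [-4, 1, -1], [2, 0, 1]], D = diag(-5, 1, 4), P⁻¹ = [[1, 0, 0], [2, 1, 1], [-2, 0, 1]].
T² = P·diag(25, 1, 16)·P⁻¹ = [[25, 0, 0], [-66, 1, -15], [18, 0, 16]].
The requested entry is -15.

-15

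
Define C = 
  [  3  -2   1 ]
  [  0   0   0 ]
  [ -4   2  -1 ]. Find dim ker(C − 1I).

1

C − 1I = [[2, -2, 1], [0, -1, 0], [-4, 2, -2]].
This matrix has rank 2, so its null space has dimension 3 − 2 = 1.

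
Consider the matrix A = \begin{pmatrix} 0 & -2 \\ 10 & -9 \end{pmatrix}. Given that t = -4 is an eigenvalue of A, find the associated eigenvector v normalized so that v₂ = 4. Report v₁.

2

A + 4I = [[4, -2], [10, -5]].
Solving (A + 4I)v = 0 gives the eigenspace spanned by (2, 4).
With v₂ = 4, v = (2, 4), so v₁ = 2.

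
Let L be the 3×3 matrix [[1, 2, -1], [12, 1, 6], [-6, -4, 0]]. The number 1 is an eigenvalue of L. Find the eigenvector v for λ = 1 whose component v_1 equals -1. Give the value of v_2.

L − 1I = [[0, 2, -1], [12, 0, 6], [-6, -4, -1]].
Solving (L − 1I)v = 0 gives the eigenspace spanned by (-1, 1, 2).
With v_1 = -1, v = (-1, 1, 2), so v_2 = 1.

1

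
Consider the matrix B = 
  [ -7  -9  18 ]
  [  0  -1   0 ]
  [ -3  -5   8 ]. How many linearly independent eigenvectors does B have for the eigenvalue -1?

1

B + 1I = [[-6, -9, 18], [0, 0, 0], [-3, -5, 9]].
This matrix has rank 2, so its null space has dimension 3 − 2 = 1.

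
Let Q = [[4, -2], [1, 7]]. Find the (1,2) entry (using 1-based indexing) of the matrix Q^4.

Characteristic polynomial: s^2 - 11s + 30 = (s - 6)(s - 5), so the eigenvalues are 5, 6.
s=6: eigenvector (-1, 1).
s=5: eigenvector (-2, 1).
P = [[-1, -2], [1, 1]], D = diag(6, 5), P⁻¹ = [[1, 2], [-1, -1]].
Q⁴ = P·diag(1296, 625)·P⁻¹ = [[-46, -1342], [671, 1967]].
The requested entry is -1342.

-1342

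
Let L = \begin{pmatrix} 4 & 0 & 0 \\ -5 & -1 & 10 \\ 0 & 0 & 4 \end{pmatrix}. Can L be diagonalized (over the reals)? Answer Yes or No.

Yes

Characteristic polynomial: p(r) = r^3 - 7r^2 + 8r + 16 = (r - 4)^2(r + 1).
r = 4 has algebraic multiplicity 2; rank(L − 4I) = 1, so geometric multiplicity = 2.
Every eigenvalue has geometric = algebraic multiplicity, so L is diagonalizable.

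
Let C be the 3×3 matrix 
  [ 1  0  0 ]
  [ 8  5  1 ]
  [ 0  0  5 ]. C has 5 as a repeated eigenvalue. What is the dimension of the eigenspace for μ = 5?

1

C − 5I = [[-4, 0, 0], [8, 0, 1], [0, 0, 0]].
This matrix has rank 2, so its null space has dimension 3 − 2 = 1.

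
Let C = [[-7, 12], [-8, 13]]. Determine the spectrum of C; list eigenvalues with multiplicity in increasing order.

Characteristic polynomial: p(λ) = λ^2 - 6λ + 5 = (λ - 5)(λ - 1).
Roots (with multiplicity): 1, 5.

1, 5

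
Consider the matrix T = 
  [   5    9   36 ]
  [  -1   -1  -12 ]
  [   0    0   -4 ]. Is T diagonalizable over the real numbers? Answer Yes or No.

No

Characteristic polynomial: p(s) = s^3 - 12s + 16 = (s - 2)^2(s + 4).
s = 2 has algebraic multiplicity 2; rank(T − 2I) = 2, so geometric multiplicity = 1.
Geometric multiplicity < algebraic multiplicity, so T is not diagonalizable.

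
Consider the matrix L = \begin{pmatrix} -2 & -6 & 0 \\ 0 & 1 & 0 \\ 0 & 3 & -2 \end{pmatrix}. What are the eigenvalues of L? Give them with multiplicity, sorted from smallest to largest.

Characteristic polynomial: p(r) = r^3 + 3r^2 - 4 = (r - 1)(r + 2)^2.
Roots (with multiplicity): -2, -2, 1.

-2, -2, 1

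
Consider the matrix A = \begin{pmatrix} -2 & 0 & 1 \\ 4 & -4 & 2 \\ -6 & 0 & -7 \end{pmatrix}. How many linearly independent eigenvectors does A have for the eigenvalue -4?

A + 4I = [[2, 0, 1], [4, 0, 2], [-6, 0, -3]].
This matrix has rank 1, so its null space has dimension 3 − 1 = 2.

2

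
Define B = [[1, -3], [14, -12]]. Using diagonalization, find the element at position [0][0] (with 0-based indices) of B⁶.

-170561

Characteristic polynomial: s^2 + 11s + 30 = (s + 5)(s + 6), so the eigenvalues are -6, -5.
s=-5: eigenvector (1, 2).
s=-6: eigenvector (3, 7).
P = [[1, 3], [2, 7]], D = diag(-5, -6), P⁻¹ = [[7, -3], [-2, 1]].
B⁶ = P·diag(15625, 46656)·P⁻¹ = [[-170561, 93093], [-434434, 232842]].
The requested entry is -170561.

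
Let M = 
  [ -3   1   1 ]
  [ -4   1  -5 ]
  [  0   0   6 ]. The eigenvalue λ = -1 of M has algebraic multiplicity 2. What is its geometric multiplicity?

1

M + 1I = [[-2, 1, 1], [-4, 2, -5], [0, 0, 7]].
This matrix has rank 2, so its null space has dimension 3 − 2 = 1.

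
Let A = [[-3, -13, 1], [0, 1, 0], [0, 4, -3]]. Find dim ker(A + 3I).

A + 3I = [[0, -13, 1], [0, 4, 0], [0, 4, 0]].
This matrix has rank 2, so its null space has dimension 3 − 2 = 1.

1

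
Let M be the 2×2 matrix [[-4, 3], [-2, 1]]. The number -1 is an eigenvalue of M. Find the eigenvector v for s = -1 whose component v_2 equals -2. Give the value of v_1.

-2

M + 1I = [[-3, 3], [-2, 2]].
Solving (M + 1I)v = 0 gives the eigenspace spanned by (-2, -2).
With v_2 = -2, v = (-2, -2), so v_1 = -2.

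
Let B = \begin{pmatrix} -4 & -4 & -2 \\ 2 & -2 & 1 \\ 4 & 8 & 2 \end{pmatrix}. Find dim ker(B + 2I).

1

B + 2I = [[-2, -4, -2], [2, 0, 1], [4, 8, 4]].
This matrix has rank 2, so its null space has dimension 3 − 2 = 1.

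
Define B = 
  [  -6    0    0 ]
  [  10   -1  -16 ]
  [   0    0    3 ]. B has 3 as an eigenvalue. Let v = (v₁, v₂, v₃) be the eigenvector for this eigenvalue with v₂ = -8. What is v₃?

2

B − 3I = [[-9, 0, 0], [10, -4, -16], [0, 0, 0]].
Solving (B − 3I)v = 0 gives the eigenspace spanned by (0, -8, 2).
With v₂ = -8, v = (0, -8, 2), so v₃ = 2.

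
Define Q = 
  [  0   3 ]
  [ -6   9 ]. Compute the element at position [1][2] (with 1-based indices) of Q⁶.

Characteristic polynomial: r^2 - 9r + 18 = (r - 6)(r - 3), so the eigenvalues are 3, 6.
r=3: eigenvector (1, 1).
r=6: eigenvector (1, 2).
P = [[1, 1], [1, 2]], D = diag(3, 6), P⁻¹ = [[2, -1], [-1, 1]].
Q⁶ = P·diag(729, 46656)·P⁻¹ = [[-45198, 45927], [-91854, 92583]].
The requested entry is 45927.

45927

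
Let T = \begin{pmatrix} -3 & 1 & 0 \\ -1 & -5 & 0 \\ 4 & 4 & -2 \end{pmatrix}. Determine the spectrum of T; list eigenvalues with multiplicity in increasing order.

Characteristic polynomial: p(μ) = μ^3 + 10μ^2 + 32μ + 32 = (μ + 2)(μ + 4)^2.
Roots (with multiplicity): -4, -4, -2.

-4, -4, -2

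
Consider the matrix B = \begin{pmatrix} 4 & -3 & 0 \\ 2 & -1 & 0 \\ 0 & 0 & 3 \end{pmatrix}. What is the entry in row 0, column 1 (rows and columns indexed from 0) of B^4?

-45

Characteristic polynomial: s^3 - 6s^2 + 11s - 6 = (s - 3)(s - 2)(s - 1), so the eigenvalues are 1, 2, 3.
s=2: eigenvector (3, 2, 0).
s=3: eigenvector (0, 0, 1).
s=1: eigenvector (1, 1, 0).
P = [[3, 0, 1], [2, 0, 1], [0, 1, 0]], D = diag(2, 3, 1), P⁻¹ = [[1, -1, 0], [0, 0, 1], [-2, 3, 0]].
B⁴ = P·diag(16, 81, 1)·P⁻¹ = [[46, -45, 0], [30, -29, 0], [0, 0, 81]].
The requested entry is -45.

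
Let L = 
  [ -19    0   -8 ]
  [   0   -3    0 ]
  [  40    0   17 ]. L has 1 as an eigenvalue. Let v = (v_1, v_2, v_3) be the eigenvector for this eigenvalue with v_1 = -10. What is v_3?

25

L − 1I = [[-20, 0, -8], [0, -4, 0], [40, 0, 16]].
Solving (L − 1I)v = 0 gives the eigenspace spanned by (-10, 0, 25).
With v_1 = -10, v = (-10, 0, 25), so v_3 = 25.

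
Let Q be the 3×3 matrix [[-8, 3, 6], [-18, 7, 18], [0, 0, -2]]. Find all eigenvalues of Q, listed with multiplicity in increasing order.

-2, -2, 1

Characteristic polynomial: p(s) = s^3 + 3s^2 - 4 = (s - 1)(s + 2)^2.
Roots (with multiplicity): -2, -2, 1.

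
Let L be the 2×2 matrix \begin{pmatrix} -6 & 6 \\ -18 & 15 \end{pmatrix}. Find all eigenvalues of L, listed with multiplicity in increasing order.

Characteristic polynomial: p(s) = s^2 - 9s + 18 = (s - 6)(s - 3).
Roots (with multiplicity): 3, 6.

3, 6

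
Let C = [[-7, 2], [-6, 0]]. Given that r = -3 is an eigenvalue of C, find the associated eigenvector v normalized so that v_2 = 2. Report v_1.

C + 3I = [[-4, 2], [-6, 3]].
Solving (C + 3I)v = 0 gives the eigenspace spanned by (1, 2).
With v_2 = 2, v = (1, 2), so v_1 = 1.

1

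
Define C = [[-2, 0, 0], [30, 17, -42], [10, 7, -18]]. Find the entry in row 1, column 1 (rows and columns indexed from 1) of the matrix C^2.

Characteristic polynomial: λ^3 + 3λ^2 - 10λ - 24 = (λ - 3)(λ + 2)(λ + 4), so the eigenvalues are -4, -2, 3.
λ=-2: eigenvector (1, -6, -2).
λ=3: eigenvector (0, 3, 1).
λ=-4: eigenvector (0, 2, 1).
P = [[1, 0, 0], [-6, 3, 2], [-2, 1, 1]], D = diag(-2, 3, -4), P⁻¹ = [[1, 0, 0], [2, 1, -2], [0, -1, 3]].
C² = P·diag(4, 9, 16)·P⁻¹ = [[4, 0, 0], [30, -5, 42], [10, -7, 30]].
The requested entry is 4.

4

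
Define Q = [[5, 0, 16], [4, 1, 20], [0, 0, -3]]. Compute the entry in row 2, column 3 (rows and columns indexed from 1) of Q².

24

Characteristic polynomial: s^3 - 3s^2 - 13s + 15 = (s - 5)(s - 1)(s + 3), so the eigenvalues are -3, 1, 5.
s=1: eigenvector (0, 1, 0).
s=5: eigenvector (1, 1, 0).
s=-3: eigenvector (-2, -3, 1).
P = [[0, 1, -2], [1, 1, -3], [0, 0, 1]], D = diag(1, 5, -3), P⁻¹ = [[-1, 1, 1], [1, 0, 2], [0, 0, 1]].
Q² = P·diag(1, 25, 9)·P⁻¹ = [[25, 0, 32], [24, 1, 24], [0, 0, 9]].
The requested entry is 24.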